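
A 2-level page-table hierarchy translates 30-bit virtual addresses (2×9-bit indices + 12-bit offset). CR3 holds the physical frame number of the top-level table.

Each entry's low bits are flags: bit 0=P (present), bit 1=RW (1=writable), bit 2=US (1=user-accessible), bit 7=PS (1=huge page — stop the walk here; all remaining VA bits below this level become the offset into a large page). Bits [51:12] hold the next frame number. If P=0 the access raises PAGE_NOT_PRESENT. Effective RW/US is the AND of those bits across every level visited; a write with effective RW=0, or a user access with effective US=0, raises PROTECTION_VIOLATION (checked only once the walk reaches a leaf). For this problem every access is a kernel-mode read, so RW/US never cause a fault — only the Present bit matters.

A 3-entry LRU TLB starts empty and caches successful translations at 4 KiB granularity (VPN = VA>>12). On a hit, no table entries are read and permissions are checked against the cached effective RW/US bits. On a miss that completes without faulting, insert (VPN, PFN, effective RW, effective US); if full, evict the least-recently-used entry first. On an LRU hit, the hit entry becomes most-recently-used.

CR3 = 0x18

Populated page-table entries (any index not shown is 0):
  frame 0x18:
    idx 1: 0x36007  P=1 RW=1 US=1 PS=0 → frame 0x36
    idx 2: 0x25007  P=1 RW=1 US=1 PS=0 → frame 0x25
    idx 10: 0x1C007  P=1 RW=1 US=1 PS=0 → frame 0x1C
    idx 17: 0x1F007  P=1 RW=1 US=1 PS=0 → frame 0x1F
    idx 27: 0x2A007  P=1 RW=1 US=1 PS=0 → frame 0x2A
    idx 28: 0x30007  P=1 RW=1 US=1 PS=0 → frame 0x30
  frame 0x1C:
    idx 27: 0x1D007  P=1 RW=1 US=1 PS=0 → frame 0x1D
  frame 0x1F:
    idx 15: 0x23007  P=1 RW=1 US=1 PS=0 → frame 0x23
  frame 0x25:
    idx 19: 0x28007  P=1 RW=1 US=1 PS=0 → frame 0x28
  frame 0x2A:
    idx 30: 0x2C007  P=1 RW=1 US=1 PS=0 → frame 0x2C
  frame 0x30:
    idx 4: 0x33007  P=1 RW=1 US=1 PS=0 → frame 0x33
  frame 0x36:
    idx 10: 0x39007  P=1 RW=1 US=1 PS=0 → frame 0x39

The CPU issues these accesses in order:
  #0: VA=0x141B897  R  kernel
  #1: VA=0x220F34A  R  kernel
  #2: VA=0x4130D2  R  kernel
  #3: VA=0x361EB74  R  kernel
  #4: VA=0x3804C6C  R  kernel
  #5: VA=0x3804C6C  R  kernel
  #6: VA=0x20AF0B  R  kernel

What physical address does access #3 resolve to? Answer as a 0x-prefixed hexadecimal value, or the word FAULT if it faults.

Per-access translation:
#0 VA=0x141B897 (r,kernel):
  L0 @0x18[10] → 0x1C007  P=1,RW=1,US=1,PS=0
  L1 @0x1C[27] → 0x1D007  P=1,RW=1,US=1,PS=0
  ⇒ phys 0x1D897  [2 reads]
#1 VA=0x220F34A (r,kernel):
  L0 @0x18[17] → 0x1F007  P=1,RW=1,US=1,PS=0
  L1 @0x1F[15] → 0x23007  P=1,RW=1,US=1,PS=0
  ⇒ phys 0x2334A  [2 reads]
#2 VA=0x4130D2 (r,kernel):
  L0 @0x18[2] → 0x25007  P=1,RW=1,US=1,PS=0
  L1 @0x25[19] → 0x28007  P=1,RW=1,US=1,PS=0
  ⇒ phys 0x280D2  [2 reads]
#3 VA=0x361EB74 (r,kernel):
  L0 @0x18[27] → 0x2A007  P=1,RW=1,US=1,PS=0
  L1 @0x2A[30] → 0x2C007  P=1,RW=1,US=1,PS=0
  ⇒ phys 0x2CB74  [2 reads]
#4 VA=0x3804C6C (r,kernel):
  L0 @0x18[28] → 0x30007  P=1,RW=1,US=1,PS=0
  L1 @0x30[4] → 0x33007  P=1,RW=1,US=1,PS=0
  ⇒ phys 0x33C6C  [2 reads]
#5 VA=0x3804C6C (r,kernel):
  TLB hit vpn=0x3804 → PA=0x33C6C
#6 VA=0x20AF0B (r,kernel):
  L0 @0x18[1] → 0x36007  P=1,RW=1,US=1,PS=0
  L1 @0x36[10] → 0x39007  P=1,RW=1,US=1,PS=0
  ⇒ phys 0x39F0B  [2 reads]

Access #3 PA: 0x2CB74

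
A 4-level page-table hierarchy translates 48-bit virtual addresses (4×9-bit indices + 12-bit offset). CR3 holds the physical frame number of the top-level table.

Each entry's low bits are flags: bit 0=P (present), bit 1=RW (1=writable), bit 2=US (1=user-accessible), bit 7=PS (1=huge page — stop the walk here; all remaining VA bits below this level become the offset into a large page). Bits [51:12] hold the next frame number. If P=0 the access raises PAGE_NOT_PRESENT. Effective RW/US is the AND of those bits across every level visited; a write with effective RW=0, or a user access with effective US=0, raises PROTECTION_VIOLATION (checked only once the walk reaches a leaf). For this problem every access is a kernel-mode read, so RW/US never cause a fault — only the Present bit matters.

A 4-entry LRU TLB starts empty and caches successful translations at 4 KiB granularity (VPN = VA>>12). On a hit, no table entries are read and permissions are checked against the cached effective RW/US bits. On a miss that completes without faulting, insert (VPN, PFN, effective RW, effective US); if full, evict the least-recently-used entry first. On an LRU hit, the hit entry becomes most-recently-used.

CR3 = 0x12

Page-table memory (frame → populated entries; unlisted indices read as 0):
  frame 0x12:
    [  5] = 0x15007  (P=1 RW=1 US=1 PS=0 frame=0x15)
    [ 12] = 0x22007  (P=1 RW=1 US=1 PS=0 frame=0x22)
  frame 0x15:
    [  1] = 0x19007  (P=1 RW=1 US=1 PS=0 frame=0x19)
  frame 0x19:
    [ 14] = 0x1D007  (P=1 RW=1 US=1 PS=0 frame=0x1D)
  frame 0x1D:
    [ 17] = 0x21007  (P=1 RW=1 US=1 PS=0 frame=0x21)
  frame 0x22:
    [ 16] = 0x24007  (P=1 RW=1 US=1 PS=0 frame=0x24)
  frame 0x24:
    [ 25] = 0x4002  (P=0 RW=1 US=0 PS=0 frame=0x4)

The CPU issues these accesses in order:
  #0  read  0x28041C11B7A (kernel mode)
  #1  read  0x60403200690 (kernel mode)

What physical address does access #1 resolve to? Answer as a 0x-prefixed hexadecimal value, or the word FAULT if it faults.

Walk each access:
#0 VA=0x28041C11B7A (r,kernel):
  lvl0: tbl 0x12, slot 5 ⇒ 0x15007 (P1/RW1/US1/PS0)
  lvl1: tbl 0x15, slot 1 ⇒ 0x19007 (P1/RW1/US1/PS0)
  lvl2: tbl 0x19, slot 14 ⇒ 0x1D007 (P1/RW1/US1/PS0)
  lvl3: tbl 0x1D, slot 17 ⇒ 0x21007 (P1/RW1/US1/PS0)
  ⇒ phys 0x21B7A  [4 reads]
#1 VA=0x60403200690 (r,kernel):
  lvl0: tbl 0x12, slot 12 ⇒ 0x22007 (P1/RW1/US1/PS0)
  lvl1: tbl 0x22, slot 16 ⇒ 0x24007 (P1/RW1/US1/PS0)
  lvl2: tbl 0x24, slot 25 ⇒ 0x4002 (P0/RW1/US0/PS0)
  ✗ PAGE_NOT_PRESENT  [3 reads]

Access #1 PA: FAULT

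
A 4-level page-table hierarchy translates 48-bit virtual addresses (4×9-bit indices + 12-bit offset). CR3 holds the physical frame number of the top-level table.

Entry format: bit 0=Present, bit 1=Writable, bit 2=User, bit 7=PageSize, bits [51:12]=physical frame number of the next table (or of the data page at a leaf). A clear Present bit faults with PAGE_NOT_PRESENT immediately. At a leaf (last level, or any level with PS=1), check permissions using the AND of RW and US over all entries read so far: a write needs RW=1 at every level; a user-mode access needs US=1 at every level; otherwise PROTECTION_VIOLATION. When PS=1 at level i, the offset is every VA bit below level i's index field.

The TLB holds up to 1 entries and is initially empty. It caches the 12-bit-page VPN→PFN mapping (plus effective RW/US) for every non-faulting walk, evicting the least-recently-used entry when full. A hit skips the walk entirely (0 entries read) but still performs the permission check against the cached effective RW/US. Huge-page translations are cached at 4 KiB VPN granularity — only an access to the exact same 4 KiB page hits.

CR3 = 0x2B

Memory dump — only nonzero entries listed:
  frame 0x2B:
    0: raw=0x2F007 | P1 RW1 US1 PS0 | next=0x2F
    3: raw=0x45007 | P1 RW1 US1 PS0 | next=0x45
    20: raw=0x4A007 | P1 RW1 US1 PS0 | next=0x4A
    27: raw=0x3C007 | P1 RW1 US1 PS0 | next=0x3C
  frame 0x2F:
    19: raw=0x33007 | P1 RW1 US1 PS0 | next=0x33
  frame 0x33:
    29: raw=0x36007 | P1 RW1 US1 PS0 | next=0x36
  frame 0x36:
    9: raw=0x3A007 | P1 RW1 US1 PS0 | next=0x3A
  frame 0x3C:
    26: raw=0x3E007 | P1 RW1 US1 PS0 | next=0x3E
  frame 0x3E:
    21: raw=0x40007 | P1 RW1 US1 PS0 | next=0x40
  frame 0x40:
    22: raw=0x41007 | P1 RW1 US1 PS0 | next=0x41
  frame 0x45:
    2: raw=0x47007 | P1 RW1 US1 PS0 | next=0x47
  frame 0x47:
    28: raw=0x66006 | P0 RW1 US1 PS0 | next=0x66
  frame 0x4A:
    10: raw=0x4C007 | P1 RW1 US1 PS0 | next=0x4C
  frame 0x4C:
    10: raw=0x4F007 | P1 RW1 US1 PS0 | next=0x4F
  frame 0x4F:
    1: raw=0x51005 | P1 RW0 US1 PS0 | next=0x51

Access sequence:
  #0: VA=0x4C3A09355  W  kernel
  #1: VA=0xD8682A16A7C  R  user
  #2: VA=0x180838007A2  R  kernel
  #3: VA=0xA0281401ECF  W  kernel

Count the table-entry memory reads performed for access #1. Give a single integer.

Walk each access:
#0 VA=0x4C3A09355 (w,kernel):
  [0] read 0x2B idx=0: raw=0x2F007 flags P=1 W=1 U=1 S=0
  [1] read 0x2F idx=19: raw=0x33007 flags P=1 W=1 U=1 S=0
  [2] read 0x33 idx=29: raw=0x36007 flags P=1 W=1 U=1 S=0
  [3] read 0x36 idx=9: raw=0x3A007 flags P=1 W=1 U=1 S=0
  → PA=0x3A355  (4 entries read)
#1 VA=0xD8682A16A7C (r,user):
  [0] read 0x2B idx=27: raw=0x3C007 flags P=1 W=1 U=1 S=0
  [1] read 0x3C idx=26: raw=0x3E007 flags P=1 W=1 U=1 S=0
  [2] read 0x3E idx=21: raw=0x40007 flags P=1 W=1 U=1 S=0
  [3] read 0x40 idx=22: raw=0x41007 flags P=1 W=1 U=1 S=0
  → PA=0x41A7C  (4 entries read)
#2 VA=0x180838007A2 (r,kernel):
  [0] read 0x2B idx=3: raw=0x45007 flags P=1 W=1 U=1 S=0
  [1] read 0x45 idx=2: raw=0x47007 flags P=1 W=1 U=1 S=0
  [2] read 0x47 idx=28: raw=0x66006 flags P=0 W=1 U=1 S=0
  → PAGE_NOT_PRESENT  (3 entries read)
#3 VA=0xA0281401ECF (w,kernel):
  [0] read 0x2B idx=20: raw=0x4A007 flags P=1 W=1 U=1 S=0
  [1] read 0x4A idx=10: raw=0x4C007 flags P=1 W=1 U=1 S=0
  [2] read 0x4C idx=10: raw=0x4F007 flags P=1 W=1 U=1 S=0
  [3] read 0x4F idx=1: raw=0x51005 flags P=1 W=0 U=1 S=0
  → PROTECTION_VIOLATION  (4 entries read)

Entries read for #1: 4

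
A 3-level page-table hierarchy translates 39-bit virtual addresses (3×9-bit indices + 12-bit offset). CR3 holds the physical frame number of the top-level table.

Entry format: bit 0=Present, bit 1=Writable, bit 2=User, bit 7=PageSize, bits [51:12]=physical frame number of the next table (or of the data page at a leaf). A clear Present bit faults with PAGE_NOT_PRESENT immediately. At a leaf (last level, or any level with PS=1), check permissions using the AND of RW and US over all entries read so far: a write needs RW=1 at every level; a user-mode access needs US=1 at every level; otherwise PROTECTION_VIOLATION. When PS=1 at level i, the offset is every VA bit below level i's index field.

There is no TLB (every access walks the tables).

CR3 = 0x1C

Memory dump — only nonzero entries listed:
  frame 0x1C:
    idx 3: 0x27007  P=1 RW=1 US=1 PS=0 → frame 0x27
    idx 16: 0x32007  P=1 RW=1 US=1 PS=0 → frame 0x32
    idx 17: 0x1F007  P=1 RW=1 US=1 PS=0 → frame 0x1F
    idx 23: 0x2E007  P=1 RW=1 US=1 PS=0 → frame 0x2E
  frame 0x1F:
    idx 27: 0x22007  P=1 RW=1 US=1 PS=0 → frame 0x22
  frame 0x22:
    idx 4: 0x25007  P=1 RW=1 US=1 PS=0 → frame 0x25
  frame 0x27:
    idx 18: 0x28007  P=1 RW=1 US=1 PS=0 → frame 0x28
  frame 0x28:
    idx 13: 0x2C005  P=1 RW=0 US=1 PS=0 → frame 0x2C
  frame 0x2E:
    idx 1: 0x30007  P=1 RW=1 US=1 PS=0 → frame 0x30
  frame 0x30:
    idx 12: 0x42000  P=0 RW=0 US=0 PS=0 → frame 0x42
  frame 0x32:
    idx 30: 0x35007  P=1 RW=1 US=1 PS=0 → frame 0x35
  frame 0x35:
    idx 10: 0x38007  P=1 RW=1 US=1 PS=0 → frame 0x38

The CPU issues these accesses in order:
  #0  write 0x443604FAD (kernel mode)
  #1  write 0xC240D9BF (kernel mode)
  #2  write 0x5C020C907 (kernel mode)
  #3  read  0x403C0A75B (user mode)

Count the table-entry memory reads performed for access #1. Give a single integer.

Per-access translation:
#0 VA=0x443604FAD (w,kernel):
  lvl0: tbl 0x1C, slot 17 ⇒ 0x1F007 (P1/RW1/US1/PS0)
  lvl1: tbl 0x1F, slot 27 ⇒ 0x22007 (P1/RW1/US1/PS0)
  lvl2: tbl 0x22, slot 4 ⇒ 0x25007 (P1/RW1/US1/PS0)
  ⇒ phys 0x25FAD  [3 reads]
#1 VA=0xC240D9BF (w,kernel):
  lvl0: tbl 0x1C, slot 3 ⇒ 0x27007 (P1/RW1/US1/PS0)
  lvl1: tbl 0x27, slot 18 ⇒ 0x28007 (P1/RW1/US1/PS0)
  lvl2: tbl 0x28, slot 13 ⇒ 0x2C005 (P1/RW0/US1/PS0)
  ⇒ fault: PROTECTION_VIOLATION  — 3 lookups
#2 VA=0x5C020C907 (w,kernel):
  lvl0: tbl 0x1C, slot 23 ⇒ 0x2E007 (P1/RW1/US1/PS0)
  lvl1: tbl 0x2E, slot 1 ⇒ 0x30007 (P1/RW1/US1/PS0)
  lvl2: tbl 0x30, slot 12 ⇒ 0x42000 (P0/RW0/US0/PS0)
  ⇒ fault: PAGE_NOT_PRESENT  — 3 lookups
#3 VA=0x403C0A75B (r,user):
  lvl0: tbl 0x1C, slot 16 ⇒ 0x32007 (P1/RW1/US1/PS0)
  lvl1: tbl 0x32, slot 30 ⇒ 0x35007 (P1/RW1/US1/PS0)
  lvl2: tbl 0x35, slot 10 ⇒ 0x38007 (P1/RW1/US1/PS0)
  ⇒ phys 0x3875B  [3 reads]

Entries read for #1: 3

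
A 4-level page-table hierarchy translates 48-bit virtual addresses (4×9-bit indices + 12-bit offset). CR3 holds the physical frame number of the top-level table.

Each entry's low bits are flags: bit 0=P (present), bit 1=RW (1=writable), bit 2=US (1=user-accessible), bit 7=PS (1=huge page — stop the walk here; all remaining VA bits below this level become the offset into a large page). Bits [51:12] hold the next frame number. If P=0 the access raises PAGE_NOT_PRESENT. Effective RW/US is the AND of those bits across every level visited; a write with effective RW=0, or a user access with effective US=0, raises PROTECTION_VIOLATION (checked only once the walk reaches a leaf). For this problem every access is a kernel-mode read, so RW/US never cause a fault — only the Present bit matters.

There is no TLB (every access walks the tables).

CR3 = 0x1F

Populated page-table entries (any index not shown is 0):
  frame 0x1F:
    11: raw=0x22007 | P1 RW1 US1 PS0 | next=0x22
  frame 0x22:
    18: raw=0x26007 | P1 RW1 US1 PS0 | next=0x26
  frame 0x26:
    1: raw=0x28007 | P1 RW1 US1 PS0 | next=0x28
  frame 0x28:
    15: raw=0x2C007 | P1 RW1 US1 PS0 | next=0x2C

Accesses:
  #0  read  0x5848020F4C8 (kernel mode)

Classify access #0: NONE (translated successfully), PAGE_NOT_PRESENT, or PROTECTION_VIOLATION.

Trace:
#0 VA=0x5848020F4C8 (r,kernel):
  [0] read 0x1F idx=11: raw=0x22007 flags P=1 W=1 U=1 S=0
  [1] read 0x22 idx=18: raw=0x26007 flags P=1 W=1 U=1 S=0
  [2] read 0x26 idx=1: raw=0x28007 flags P=1 W=1 U=1 S=0
  [3] read 0x28 idx=15: raw=0x2C007 flags P=1 W=1 U=1 S=0
  ✓ 0x2C4C8  — 4 lookups

Access #0 fault: NONE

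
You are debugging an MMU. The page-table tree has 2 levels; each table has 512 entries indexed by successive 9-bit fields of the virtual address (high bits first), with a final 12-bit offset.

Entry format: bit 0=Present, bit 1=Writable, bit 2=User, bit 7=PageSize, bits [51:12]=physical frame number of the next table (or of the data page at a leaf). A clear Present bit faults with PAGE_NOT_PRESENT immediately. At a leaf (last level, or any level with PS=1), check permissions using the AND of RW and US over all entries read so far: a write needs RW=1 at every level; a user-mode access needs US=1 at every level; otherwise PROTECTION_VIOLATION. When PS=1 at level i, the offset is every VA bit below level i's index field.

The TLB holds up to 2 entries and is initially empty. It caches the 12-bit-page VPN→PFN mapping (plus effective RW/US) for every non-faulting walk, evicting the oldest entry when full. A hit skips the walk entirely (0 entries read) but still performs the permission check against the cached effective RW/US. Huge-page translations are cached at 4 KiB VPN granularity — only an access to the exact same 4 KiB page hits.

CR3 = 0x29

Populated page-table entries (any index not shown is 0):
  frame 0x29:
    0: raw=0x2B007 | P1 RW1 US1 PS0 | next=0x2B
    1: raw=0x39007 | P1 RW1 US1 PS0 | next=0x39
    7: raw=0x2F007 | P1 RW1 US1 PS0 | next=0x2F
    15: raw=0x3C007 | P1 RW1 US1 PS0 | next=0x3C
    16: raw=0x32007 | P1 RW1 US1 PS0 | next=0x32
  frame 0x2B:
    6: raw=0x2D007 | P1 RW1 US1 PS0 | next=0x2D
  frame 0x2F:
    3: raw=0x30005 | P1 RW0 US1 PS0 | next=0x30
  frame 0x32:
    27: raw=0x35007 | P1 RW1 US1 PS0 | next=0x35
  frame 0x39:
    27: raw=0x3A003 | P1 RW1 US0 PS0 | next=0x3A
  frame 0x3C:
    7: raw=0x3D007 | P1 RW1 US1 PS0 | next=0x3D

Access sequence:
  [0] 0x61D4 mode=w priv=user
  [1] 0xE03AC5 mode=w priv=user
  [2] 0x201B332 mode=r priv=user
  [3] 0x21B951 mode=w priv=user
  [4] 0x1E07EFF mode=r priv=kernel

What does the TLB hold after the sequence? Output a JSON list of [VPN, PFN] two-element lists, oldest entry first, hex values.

Walk each access:
#0 VA=0x61D4 (w,user):
  L0: frame=0x29 idx=0 entry=0x2B007 [P=1 RW=1 US=1 PS=0]
  L1: frame=0x2B idx=6 entry=0x2D007 [P=1 RW=1 US=1 PS=0]
  → PA=0x2D1D4  (2 entries read)
#1 VA=0xE03AC5 (w,user):
  L0: frame=0x29 idx=7 entry=0x2F007 [P=1 RW=1 US=1 PS=0]
  L1: frame=0x2F idx=3 entry=0x30005 [P=1 RW=0 US=1 PS=0]
  ⇒ fault: PROTECTION_VIOLATION  — 2 lookups
#2 VA=0x201B332 (r,user):
  L0: frame=0x29 idx=16 entry=0x32007 [P=1 RW=1 US=1 PS=0]
  L1: frame=0x32 idx=27 entry=0x35007 [P=1 RW=1 US=1 PS=0]
  → PA=0x35332  (2 entries read)
#3 VA=0x21B951 (w,user):
  L0: frame=0x29 idx=1 entry=0x39007 [P=1 RW=1 US=1 PS=0]
  L1: frame=0x39 idx=27 entry=0x3A003 [P=1 RW=1 US=0 PS=0]
  ⇒ fault: PROTECTION_VIOLATION  — 2 lookups
#4 VA=0x1E07EFF (r,kernel):
  L0: frame=0x29 idx=15 entry=0x3C007 [P=1 RW=1 US=1 PS=0]
  L1: frame=0x3C idx=7 entry=0x3D007 [P=1 RW=1 US=1 PS=0]
  → PA=0x3DEFF  (2 entries read)

TLB: [["0x201B", "0x35"], ["0x1E07", "0x3D"]]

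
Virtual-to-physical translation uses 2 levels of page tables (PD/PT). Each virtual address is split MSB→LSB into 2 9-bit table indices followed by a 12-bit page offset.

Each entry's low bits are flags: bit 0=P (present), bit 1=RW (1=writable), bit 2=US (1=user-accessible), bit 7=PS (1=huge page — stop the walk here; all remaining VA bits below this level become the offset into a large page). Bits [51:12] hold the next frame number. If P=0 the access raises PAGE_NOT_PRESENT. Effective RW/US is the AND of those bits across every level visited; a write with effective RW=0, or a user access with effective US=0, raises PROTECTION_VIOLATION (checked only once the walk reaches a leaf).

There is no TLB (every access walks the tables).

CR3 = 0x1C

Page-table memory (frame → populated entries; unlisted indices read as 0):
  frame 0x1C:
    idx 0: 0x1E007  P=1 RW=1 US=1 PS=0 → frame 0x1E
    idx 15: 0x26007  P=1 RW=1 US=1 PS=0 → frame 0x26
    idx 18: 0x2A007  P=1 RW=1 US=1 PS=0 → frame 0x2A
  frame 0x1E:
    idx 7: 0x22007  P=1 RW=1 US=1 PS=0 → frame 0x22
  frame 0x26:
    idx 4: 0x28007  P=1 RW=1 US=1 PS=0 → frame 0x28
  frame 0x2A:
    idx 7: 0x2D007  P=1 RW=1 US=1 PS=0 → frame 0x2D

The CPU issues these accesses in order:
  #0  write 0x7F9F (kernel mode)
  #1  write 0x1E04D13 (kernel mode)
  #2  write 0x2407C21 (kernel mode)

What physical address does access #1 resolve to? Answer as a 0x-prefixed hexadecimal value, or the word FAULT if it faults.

Walk each access:
#0 VA=0x7F9F (w,kernel):
  lvl0: tbl 0x1C, slot 0 ⇒ 0x1E007 (P1/RW1/US1/PS0)
  lvl1: tbl 0x1E, slot 7 ⇒ 0x22007 (P1/RW1/US1/PS0)
  → PA=0x22F9F  (2 entries read)
#1 VA=0x1E04D13 (w,kernel):
  lvl0: tbl 0x1C, slot 15 ⇒ 0x26007 (P1/RW1/US1/PS0)
  lvl1: tbl 0x26, slot 4 ⇒ 0x28007 (P1/RW1/US1/PS0)
  → PA=0x28D13  (2 entries read)
#2 VA=0x2407C21 (w,kernel):
  lvl0: tbl 0x1C, slot 18 ⇒ 0x2A007 (P1/RW1/US1/PS0)
  lvl1: tbl 0x2A, slot 7 ⇒ 0x2D007 (P1/RW1/US1/PS0)
  → PA=0x2DC21  (2 entries read)

Access #1 PA: 0x28D13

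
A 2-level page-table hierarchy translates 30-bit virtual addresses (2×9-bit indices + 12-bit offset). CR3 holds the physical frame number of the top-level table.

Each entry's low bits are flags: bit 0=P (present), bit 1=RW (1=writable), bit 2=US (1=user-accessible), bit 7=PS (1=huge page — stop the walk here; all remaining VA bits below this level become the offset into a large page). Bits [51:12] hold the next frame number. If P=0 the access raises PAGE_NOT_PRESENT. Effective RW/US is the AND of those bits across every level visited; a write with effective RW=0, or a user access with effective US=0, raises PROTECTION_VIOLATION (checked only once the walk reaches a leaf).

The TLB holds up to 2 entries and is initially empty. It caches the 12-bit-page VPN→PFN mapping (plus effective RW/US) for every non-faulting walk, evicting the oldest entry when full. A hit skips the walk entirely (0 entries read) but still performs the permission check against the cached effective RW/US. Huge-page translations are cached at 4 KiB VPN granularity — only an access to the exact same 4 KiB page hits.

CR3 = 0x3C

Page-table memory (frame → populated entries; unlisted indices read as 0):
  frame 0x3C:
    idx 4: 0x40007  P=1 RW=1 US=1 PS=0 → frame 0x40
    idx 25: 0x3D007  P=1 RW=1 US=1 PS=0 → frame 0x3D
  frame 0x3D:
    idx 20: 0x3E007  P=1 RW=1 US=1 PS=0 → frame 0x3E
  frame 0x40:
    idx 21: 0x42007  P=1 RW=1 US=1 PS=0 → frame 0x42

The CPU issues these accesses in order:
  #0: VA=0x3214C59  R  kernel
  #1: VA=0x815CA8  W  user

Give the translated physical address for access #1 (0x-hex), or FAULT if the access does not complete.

Walk each access:
#0 VA=0x3214C59 (r,kernel):
  [0] read 0x3C idx=25: raw=0x3D007 flags P=1 W=1 U=1 S=0
  [1] read 0x3D idx=20: raw=0x3E007 flags P=1 W=1 U=1 S=0
  ⇒ phys 0x3EC59  [2 reads]
#1 VA=0x815CA8 (w,user):
  [0] read 0x3C idx=4: raw=0x40007 flags P=1 W=1 U=1 S=0
  [1] read 0x40 idx=21: raw=0x42007 flags P=1 W=1 U=1 S=0
  ⇒ phys 0x42CA8  [2 reads]

Access #1 PA: 0x42CA8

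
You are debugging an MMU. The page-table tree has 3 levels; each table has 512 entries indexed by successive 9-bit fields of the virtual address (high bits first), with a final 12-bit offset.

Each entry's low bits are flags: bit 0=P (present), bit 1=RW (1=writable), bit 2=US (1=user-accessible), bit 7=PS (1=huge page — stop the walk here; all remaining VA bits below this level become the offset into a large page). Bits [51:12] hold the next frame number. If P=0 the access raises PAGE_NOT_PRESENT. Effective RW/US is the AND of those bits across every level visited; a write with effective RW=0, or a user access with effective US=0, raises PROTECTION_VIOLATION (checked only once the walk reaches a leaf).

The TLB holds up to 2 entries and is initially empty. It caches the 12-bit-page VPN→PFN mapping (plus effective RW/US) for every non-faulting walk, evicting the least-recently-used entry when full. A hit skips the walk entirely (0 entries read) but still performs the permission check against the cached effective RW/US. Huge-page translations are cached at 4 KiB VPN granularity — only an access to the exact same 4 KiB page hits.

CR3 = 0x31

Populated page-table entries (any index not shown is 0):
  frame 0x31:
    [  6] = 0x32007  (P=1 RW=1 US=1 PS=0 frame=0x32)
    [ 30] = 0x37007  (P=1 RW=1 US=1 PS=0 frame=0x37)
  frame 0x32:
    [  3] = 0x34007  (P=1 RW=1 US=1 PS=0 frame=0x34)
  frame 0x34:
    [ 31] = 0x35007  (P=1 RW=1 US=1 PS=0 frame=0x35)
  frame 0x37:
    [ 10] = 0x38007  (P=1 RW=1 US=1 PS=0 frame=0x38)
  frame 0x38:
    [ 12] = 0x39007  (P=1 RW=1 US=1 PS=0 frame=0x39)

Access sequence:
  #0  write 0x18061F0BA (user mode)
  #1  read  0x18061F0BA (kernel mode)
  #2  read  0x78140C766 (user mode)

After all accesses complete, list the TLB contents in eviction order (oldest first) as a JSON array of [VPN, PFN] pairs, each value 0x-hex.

Walk each access:
#0 VA=0x18061F0BA (w,user):
  [0] read 0x31 idx=6: raw=0x32007 flags P=1 W=1 U=1 S=0
  [1] read 0x32 idx=3: raw=0x34007 flags P=1 W=1 U=1 S=0
  [2] read 0x34 idx=31: raw=0x35007 flags P=1 W=1 U=1 S=0
  ✓ 0x350BA  — 3 lookups
#1 VA=0x18061F0BA (r,kernel):
  TLB hit vpn=0x18061F → PA=0x350BA
#2 VA=0x78140C766 (r,user):
  [0] read 0x31 idx=30: raw=0x37007 flags P=1 W=1 U=1 S=0
  [1] read 0x37 idx=10: raw=0x38007 flags P=1 W=1 U=1 S=0
  [2] read 0x38 idx=12: raw=0x39007 flags P=1 W=1 U=1 S=0
  ✓ 0x39766  — 3 lookups

TLB: [["0x18061F", "0x35"], ["0x78140C", "0x39"]]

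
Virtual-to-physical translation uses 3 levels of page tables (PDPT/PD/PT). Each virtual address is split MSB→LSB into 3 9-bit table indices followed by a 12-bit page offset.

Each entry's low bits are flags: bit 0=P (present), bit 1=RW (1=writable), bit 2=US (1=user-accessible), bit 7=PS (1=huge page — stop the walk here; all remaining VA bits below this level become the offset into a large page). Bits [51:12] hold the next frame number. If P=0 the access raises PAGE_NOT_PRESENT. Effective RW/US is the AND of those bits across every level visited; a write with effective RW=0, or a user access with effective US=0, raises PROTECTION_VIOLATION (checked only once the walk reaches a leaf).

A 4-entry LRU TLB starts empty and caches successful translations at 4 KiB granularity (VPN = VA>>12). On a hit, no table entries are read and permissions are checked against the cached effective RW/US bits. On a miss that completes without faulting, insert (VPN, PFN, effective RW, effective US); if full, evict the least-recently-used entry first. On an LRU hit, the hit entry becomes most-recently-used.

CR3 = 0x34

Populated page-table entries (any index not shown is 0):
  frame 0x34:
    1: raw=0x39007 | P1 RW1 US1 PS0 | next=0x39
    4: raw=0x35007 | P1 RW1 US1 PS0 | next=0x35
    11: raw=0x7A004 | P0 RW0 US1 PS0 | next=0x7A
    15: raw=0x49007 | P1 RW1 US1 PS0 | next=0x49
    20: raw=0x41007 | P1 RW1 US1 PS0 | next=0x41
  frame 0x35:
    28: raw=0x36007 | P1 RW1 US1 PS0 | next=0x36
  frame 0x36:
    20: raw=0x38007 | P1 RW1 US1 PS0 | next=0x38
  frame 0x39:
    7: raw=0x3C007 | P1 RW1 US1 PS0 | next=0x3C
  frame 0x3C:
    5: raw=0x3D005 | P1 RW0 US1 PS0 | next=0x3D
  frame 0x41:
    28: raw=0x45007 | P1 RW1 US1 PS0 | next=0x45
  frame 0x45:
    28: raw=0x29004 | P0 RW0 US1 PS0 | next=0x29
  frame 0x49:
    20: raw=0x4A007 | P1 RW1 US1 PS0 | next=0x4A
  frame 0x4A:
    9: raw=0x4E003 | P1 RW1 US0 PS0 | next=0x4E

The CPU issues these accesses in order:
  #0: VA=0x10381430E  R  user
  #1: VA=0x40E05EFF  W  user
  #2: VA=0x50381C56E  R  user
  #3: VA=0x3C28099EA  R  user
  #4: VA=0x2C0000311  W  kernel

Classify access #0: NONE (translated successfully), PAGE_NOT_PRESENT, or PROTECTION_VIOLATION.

Trace:
#0 VA=0x10381430E (r,user):
  lvl0: tbl 0x34, slot 4 ⇒ 0x35007 (P1/RW1/US1/PS0)
  lvl1: tbl 0x35, slot 28 ⇒ 0x36007 (P1/RW1/US1/PS0)
  lvl2: tbl 0x36, slot 20 ⇒ 0x38007 (P1/RW1/US1/PS0)
  → PA=0x3830E  (3 entries read)
#1 VA=0x40E05EFF (w,user):
  lvl0: tbl 0x34, slot 1 ⇒ 0x39007 (P1/RW1/US1/PS0)
  lvl1: tbl 0x39, slot 7 ⇒ 0x3C007 (P1/RW1/US1/PS0)
  lvl2: tbl 0x3C, slot 5 ⇒ 0x3D005 (P1/RW0/US1/PS0)
  ✗ PROTECTION_VIOLATION  [3 reads]
#2 VA=0x50381C56E (r,user):
  lvl0: tbl 0x34, slot 20 ⇒ 0x41007 (P1/RW1/US1/PS0)
  lvl1: tbl 0x41, slot 28 ⇒ 0x45007 (P1/RW1/US1/PS0)
  lvl2: tbl 0x45, slot 28 ⇒ 0x29004 (P0/RW0/US1/PS0)
  ✗ PAGE_NOT_PRESENT  [3 reads]
#3 VA=0x3C28099EA (r,user):
  lvl0: tbl 0x34, slot 15 ⇒ 0x49007 (P1/RW1/US1/PS0)
  lvl1: tbl 0x49, slot 20 ⇒ 0x4A007 (P1/RW1/US1/PS0)
  lvl2: tbl 0x4A, slot 9 ⇒ 0x4E003 (P1/RW1/US0/PS0)
  ✗ PROTECTION_VIOLATION  [3 reads]
#4 VA=0x2C0000311 (w,kernel):
  lvl0: tbl 0x34, slot 11 ⇒ 0x7A004 (P0/RW0/US1/PS0)
  ✗ PAGE_NOT_PRESENT  [1 reads]

Access #0 fault: NONE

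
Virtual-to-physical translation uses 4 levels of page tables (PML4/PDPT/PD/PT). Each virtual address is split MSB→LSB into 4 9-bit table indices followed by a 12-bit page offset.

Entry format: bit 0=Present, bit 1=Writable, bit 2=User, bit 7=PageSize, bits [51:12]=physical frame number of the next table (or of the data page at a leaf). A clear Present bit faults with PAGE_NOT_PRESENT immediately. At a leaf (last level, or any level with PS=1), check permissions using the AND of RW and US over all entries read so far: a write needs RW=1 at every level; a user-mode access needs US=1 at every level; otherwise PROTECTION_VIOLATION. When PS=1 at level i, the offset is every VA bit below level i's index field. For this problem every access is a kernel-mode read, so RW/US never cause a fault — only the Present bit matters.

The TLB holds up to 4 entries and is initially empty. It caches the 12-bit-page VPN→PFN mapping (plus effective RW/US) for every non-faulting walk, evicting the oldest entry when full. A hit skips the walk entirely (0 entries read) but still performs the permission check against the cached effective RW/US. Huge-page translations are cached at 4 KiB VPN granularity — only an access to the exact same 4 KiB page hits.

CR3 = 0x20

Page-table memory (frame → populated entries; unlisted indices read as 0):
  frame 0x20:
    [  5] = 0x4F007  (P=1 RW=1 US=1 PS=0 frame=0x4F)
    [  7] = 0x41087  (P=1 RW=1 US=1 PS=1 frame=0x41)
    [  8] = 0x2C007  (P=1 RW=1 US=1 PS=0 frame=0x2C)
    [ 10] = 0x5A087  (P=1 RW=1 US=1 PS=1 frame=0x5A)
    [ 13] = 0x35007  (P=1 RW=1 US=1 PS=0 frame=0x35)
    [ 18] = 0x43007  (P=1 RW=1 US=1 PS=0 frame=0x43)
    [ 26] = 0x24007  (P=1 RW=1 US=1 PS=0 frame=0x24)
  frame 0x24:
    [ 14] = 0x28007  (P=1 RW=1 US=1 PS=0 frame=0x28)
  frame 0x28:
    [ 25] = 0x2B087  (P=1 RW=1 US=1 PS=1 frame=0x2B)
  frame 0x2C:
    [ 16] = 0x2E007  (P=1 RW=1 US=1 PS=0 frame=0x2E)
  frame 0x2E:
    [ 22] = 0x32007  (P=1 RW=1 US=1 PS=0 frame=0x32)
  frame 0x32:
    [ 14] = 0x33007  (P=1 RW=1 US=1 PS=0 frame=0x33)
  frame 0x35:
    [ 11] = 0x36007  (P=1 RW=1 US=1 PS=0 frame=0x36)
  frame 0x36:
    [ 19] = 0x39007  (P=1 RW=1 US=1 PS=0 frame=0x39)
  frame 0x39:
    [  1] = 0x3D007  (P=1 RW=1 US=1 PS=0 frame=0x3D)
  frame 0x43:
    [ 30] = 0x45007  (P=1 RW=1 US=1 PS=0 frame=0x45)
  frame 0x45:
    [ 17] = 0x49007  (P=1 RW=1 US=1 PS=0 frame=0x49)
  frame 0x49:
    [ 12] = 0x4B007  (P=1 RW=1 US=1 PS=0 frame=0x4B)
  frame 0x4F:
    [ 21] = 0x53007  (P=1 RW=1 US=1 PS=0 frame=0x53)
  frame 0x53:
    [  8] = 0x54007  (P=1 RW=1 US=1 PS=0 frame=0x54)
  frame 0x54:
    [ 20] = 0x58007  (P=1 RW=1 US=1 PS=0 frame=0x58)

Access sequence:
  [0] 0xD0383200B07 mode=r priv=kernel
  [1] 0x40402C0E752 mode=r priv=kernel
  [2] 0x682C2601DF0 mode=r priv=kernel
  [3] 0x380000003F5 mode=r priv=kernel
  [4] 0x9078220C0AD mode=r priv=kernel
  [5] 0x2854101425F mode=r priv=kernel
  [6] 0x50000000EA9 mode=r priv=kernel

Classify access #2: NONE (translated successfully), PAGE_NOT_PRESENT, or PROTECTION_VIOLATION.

Trace:
#0 VA=0xD0383200B07 (r,kernel):
  L0 @0x20[26] → 0x24007  P=1,RW=1,US=1,PS=0
  L1 @0x24[14] → 0x28007  P=1,RW=1,US=1,PS=0
  L2 @0x28[25] → 0x2B087  P=1,RW=1,US=1,PS=1
  ⇒ phys 0x2BB07 (huge @L2)  [3 reads]
#1 VA=0x40402C0E752 (r,kernel):
  L0 @0x20[8] → 0x2C007  P=1,RW=1,US=1,PS=0
  L1 @0x2C[16] → 0x2E007  P=1,RW=1,US=1,PS=0
  L2 @0x2E[22] → 0x32007  P=1,RW=1,US=1,PS=0
  L3 @0x32[14] → 0x33007  P=1,RW=1,US=1,PS=0
  ⇒ phys 0x33752  [4 reads]
#2 VA=0x682C2601DF0 (r,kernel):
  L0 @0x20[13] → 0x35007  P=1,RW=1,US=1,PS=0
  L1 @0x35[11] → 0x36007  P=1,RW=1,US=1,PS=0
  L2 @0x36[19] → 0x39007  P=1,RW=1,US=1,PS=0
  L3 @0x39[1] → 0x3D007  P=1,RW=1,US=1,PS=0
  ⇒ phys 0x3DDF0  [4 reads]
#3 VA=0x380000003F5 (r,kernel):
  L0 @0x20[7] → 0x41087  P=1,RW=1,US=1,PS=1
  ⇒ phys 0x413F5 (huge @L0)  [1 reads]
#4 VA=0x9078220C0AD (r,kernel):
  L0 @0x20[18] → 0x43007  P=1,RW=1,US=1,PS=0
  L1 @0x43[30] → 0x45007  P=1,RW=1,US=1,PS=0
  L2 @0x45[17] → 0x49007  P=1,RW=1,US=1,PS=0
  L3 @0x49[12] → 0x4B007  P=1,RW=1,US=1,PS=0
  ⇒ phys 0x4B0AD  [4 reads]
#5 VA=0x2854101425F (r,kernel):
  L0 @0x20[5] → 0x4F007  P=1,RW=1,US=1,PS=0
  L1 @0x4F[21] → 0x53007  P=1,RW=1,US=1,PS=0
  L2 @0x53[8] → 0x54007  P=1,RW=1,US=1,PS=0
  L3 @0x54[20] → 0x58007  P=1,RW=1,US=1,PS=0
  ⇒ phys 0x5825F  [4 reads]
#6 VA=0x50000000EA9 (r,kernel):
  L0 @0x20[10] → 0x5A087  P=1,RW=1,US=1,PS=1
  ⇒ phys 0x5AEA9 (huge @L0)  [1 reads]

Access #2 fault: NONE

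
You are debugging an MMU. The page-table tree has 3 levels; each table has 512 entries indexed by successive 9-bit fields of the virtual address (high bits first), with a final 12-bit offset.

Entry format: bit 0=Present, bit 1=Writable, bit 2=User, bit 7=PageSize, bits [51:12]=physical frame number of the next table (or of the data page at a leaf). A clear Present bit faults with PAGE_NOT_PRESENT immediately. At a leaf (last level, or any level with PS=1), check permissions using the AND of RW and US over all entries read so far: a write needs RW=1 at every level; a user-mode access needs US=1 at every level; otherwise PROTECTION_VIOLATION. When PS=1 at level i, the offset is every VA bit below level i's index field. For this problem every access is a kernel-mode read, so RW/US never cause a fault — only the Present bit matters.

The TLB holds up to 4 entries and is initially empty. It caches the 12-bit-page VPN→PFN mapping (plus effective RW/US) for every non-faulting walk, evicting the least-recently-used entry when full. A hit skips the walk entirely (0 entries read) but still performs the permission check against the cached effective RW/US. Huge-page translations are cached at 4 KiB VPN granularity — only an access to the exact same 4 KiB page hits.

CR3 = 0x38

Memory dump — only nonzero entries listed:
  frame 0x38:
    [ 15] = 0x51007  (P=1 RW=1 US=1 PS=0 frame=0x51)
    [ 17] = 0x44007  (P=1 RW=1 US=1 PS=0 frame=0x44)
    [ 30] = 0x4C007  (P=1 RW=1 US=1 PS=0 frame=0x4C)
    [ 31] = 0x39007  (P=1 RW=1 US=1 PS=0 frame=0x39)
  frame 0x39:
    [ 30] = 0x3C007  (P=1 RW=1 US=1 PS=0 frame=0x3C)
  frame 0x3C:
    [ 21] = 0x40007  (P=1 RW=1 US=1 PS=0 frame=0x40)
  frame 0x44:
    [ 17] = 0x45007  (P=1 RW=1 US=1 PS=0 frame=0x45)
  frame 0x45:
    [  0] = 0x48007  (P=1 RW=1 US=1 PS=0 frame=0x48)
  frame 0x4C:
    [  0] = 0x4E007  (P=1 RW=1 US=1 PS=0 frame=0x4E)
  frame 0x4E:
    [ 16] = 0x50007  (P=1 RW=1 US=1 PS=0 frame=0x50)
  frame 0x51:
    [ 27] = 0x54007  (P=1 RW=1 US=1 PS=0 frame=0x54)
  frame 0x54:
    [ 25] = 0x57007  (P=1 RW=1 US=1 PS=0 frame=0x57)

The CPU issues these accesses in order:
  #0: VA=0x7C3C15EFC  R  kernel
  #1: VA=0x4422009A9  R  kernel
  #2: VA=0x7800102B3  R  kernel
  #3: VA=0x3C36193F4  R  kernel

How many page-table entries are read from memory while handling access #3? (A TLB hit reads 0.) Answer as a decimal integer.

Per-access translation:
#0 VA=0x7C3C15EFC (r,kernel):
  L0 @0x38[31] → 0x39007  P=1,RW=1,US=1,PS=0
  L1 @0x39[30] → 0x3C007  P=1,RW=1,US=1,PS=0
  L2 @0x3C[21] → 0x40007  P=1,RW=1,US=1,PS=0
  ⇒ phys 0x40EFC  [3 reads]
#1 VA=0x4422009A9 (r,kernel):
  L0 @0x38[17] → 0x44007  P=1,RW=1,US=1,PS=0
  L1 @0x44[17] → 0x45007  P=1,RW=1,US=1,PS=0
  L2 @0x45[0] → 0x48007  P=1,RW=1,US=1,PS=0
  ⇒ phys 0x489A9  [3 reads]
#2 VA=0x7800102B3 (r,kernel):
  L0 @0x38[30] → 0x4C007  P=1,RW=1,US=1,PS=0
  L1 @0x4C[0] → 0x4E007  P=1,RW=1,US=1,PS=0
  L2 @0x4E[16] → 0x50007  P=1,RW=1,US=1,PS=0
  ⇒ phys 0x502B3  [3 reads]
#3 VA=0x3C36193F4 (r,kernel):
  L0 @0x38[15] → 0x51007  P=1,RW=1,US=1,PS=0
  L1 @0x51[27] → 0x54007  P=1,RW=1,US=1,PS=0
  L2 @0x54[25] → 0x57007  P=1,RW=1,US=1,PS=0
  ⇒ phys 0x573F4  [3 reads]

Entries read for #3: 3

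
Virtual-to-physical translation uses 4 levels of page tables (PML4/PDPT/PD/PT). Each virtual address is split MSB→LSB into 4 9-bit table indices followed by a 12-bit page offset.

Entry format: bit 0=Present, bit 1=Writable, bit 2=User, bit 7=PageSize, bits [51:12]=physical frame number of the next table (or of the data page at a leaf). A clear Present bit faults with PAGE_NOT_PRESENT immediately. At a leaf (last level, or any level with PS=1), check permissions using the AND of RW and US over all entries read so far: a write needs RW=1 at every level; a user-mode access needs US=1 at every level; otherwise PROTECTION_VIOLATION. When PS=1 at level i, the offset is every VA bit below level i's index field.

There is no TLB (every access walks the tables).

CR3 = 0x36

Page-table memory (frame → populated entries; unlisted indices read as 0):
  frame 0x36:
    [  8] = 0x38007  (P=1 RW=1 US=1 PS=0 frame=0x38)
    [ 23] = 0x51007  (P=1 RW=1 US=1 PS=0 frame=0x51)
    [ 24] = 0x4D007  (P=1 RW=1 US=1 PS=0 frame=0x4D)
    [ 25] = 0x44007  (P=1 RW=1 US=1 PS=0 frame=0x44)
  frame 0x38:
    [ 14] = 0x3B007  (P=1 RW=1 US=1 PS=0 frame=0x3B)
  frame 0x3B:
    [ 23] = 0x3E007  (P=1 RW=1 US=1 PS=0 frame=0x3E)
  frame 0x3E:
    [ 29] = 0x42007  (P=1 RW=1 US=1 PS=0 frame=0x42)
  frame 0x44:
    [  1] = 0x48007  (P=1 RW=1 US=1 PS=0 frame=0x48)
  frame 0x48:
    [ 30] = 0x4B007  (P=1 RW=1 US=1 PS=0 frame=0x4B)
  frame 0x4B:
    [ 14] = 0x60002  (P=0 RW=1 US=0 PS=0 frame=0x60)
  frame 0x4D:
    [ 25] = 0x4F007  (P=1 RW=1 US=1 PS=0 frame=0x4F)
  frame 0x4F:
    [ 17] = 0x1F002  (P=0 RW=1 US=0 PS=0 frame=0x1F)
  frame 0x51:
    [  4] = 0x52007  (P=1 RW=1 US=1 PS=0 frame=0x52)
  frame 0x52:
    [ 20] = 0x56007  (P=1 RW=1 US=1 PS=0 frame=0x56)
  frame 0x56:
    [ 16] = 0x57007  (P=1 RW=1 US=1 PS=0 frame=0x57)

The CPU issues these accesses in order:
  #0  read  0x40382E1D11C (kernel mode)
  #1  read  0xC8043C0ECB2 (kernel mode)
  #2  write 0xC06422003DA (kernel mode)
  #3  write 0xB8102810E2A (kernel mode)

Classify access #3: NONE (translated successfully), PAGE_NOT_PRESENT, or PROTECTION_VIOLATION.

Trace:
#0 VA=0x40382E1D11C (r,kernel):
  L0: frame=0x36 idx=8 entry=0x38007 [P=1 RW=1 US=1 PS=0]
  L1: frame=0x38 idx=14 entry=0x3B007 [P=1 RW=1 US=1 PS=0]
  L2: frame=0x3B idx=23 entry=0x3E007 [P=1 RW=1 US=1 PS=0]
  L3: frame=0x3E idx=29 entry=0x42007 [P=1 RW=1 US=1 PS=0]
  ⇒ phys 0x4211C  [4 reads]
#1 VA=0xC8043C0ECB2 (r,kernel):
  L0: frame=0x36 idx=25 entry=0x44007 [P=1 RW=1 US=1 PS=0]
  L1: frame=0x44 idx=1 entry=0x48007 [P=1 RW=1 US=1 PS=0]
  L2: frame=0x48 idx=30 entry=0x4B007 [P=1 RW=1 US=1 PS=0]
  L3: frame=0x4B idx=14 entry=0x60002 [P=0 RW=1 US=0 PS=0]
  → PAGE_NOT_PRESENT  (4 entries read)
#2 VA=0xC06422003DA (w,kernel):
  L0: frame=0x36 idx=24 entry=0x4D007 [P=1 RW=1 US=1 PS=0]
  L1: frame=0x4D idx=25 entry=0x4F007 [P=1 RW=1 US=1 PS=0]
  L2: frame=0x4F idx=17 entry=0x1F002 [P=0 RW=1 US=0 PS=0]
  → PAGE_NOT_PRESENT  (3 entries read)
#3 VA=0xB8102810E2A (w,kernel):
  L0: frame=0x36 idx=23 entry=0x51007 [P=1 RW=1 US=1 PS=0]
  L1: frame=0x51 idx=4 entry=0x52007 [P=1 RW=1 US=1 PS=0]
  L2: frame=0x52 idx=20 entry=0x56007 [P=1 RW=1 US=1 PS=0]
  L3: frame=0x56 idx=16 entry=0x57007 [P=1 RW=1 US=1 PS=0]
  ⇒ phys 0x57E2A  [4 reads]

Access #3 fault: NONE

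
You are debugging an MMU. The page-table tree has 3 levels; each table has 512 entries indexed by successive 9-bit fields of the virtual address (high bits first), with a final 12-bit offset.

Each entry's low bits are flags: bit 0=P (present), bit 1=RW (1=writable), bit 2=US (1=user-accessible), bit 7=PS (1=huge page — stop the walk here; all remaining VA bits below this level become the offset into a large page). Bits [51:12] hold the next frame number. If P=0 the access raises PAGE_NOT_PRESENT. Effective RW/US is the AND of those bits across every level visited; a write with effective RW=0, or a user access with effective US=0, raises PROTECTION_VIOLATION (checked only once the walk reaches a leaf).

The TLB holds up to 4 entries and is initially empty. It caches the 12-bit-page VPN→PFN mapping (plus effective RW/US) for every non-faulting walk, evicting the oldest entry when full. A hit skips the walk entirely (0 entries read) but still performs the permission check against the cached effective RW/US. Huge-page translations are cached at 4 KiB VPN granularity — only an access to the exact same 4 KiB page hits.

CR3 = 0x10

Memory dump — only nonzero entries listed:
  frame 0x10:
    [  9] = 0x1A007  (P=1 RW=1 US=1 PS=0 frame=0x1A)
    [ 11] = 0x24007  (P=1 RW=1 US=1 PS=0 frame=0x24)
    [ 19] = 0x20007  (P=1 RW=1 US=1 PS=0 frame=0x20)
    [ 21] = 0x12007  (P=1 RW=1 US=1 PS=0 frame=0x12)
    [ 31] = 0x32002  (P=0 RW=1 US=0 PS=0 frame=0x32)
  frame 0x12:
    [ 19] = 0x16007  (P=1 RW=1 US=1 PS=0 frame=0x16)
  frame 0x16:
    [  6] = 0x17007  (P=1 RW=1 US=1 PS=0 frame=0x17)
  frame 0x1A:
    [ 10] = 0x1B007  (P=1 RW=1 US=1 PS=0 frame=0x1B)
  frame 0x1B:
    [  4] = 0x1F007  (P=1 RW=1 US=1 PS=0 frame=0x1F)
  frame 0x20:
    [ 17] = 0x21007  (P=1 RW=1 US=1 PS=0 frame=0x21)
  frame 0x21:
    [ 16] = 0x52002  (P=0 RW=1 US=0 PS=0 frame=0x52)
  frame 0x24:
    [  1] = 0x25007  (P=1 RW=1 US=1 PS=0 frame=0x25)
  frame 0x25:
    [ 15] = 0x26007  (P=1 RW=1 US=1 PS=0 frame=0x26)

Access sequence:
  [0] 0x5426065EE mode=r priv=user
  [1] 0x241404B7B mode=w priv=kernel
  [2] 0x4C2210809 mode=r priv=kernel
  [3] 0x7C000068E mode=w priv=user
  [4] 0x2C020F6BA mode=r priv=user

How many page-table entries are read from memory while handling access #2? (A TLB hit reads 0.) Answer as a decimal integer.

Per-access translation:
#0 VA=0x5426065EE (r,user):
  L0 @0x10[21] → 0x12007  P=1,RW=1,US=1,PS=0
  L1 @0x12[19] → 0x16007  P=1,RW=1,US=1,PS=0
  L2 @0x16[6] → 0x17007  P=1,RW=1,US=1,PS=0
  ✓ 0x175EE  — 3 lookups
#1 VA=0x241404B7B (w,kernel):
  L0 @0x10[9] → 0x1A007  P=1,RW=1,US=1,PS=0
  L1 @0x1A[10] → 0x1B007  P=1,RW=1,US=1,PS=0
  L2 @0x1B[4] → 0x1F007  P=1,RW=1,US=1,PS=0
  ✓ 0x1FB7B  — 3 lookups
#2 VA=0x4C2210809 (r,kernel):
  L0 @0x10[19] → 0x20007  P=1,RW=1,US=1,PS=0
  L1 @0x20[17] → 0x21007  P=1,RW=1,US=1,PS=0
  L2 @0x21[16] → 0x52002  P=0,RW=1,US=0,PS=0
  ⇒ fault: PAGE_NOT_PRESENT  — 3 lookups
#3 VA=0x7C000068E (w,user):
  L0 @0x10[31] → 0x32002  P=0,RW=1,US=0,PS=0
  ⇒ fault: PAGE_NOT_PRESENT  — 1 lookups
#4 VA=0x2C020F6BA (r,user):
  L0 @0x10[11] → 0x24007  P=1,RW=1,US=1,PS=0
  L1 @0x24[1] → 0x25007  P=1,RW=1,US=1,PS=0
  L2 @0x25[15] → 0x26007  P=1,RW=1,US=1,PS=0
  ✓ 0x266BA  — 3 lookups

Entries read for #2: 3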